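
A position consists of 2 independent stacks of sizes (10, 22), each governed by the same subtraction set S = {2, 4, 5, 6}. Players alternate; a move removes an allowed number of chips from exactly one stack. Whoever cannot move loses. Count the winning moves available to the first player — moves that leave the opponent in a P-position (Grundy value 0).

All stacks use S = {2, 4, 5, 6}:
n :  0  1  2  3  4  5  6  7  8  9 10 11 12 13 14 15 16 17 18 19 20 21 22
G :  0  0  1  1  2  2  3  3  0  0  1  1  2  2  3  3  0  0  1  1  2  2  3
Stack A: G(10) = 1.
Stack B: G(22) = 3.
Combined Grundy value = 1 ⊕ 3 = 2.
A winning move leaves total XOR = 0, i.e. changes one component's Grundy value g to g ⊕ X where X is the current total.
Stack A: need g' = 1⊕2 = 3. Options: 10−2→G=0, 10−4→G=3, 10−5→G=2, 10−6→G=2. Hits: 1.
Stack B: need g' = 3⊕2 = 1. Options: 22−2→G=2, 22−4→G=1, 22−5→G=0, 22−6→G=0. Hits: 1.

2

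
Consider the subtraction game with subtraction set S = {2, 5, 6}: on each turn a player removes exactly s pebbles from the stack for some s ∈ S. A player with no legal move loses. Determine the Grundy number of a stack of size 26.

0

G(0) = 0
G(1) = mex{} = 0
G(2) = mex{0} = 1
G(3) = mex{0} = 1
G(4) = mex{1} = 0
G(5) = mex{1,0} = 2
G(6) = mex{0,0,0} = 1
G(7) = mex{2,1,0} = 3
G(8) = mex{1,1,1} = 0
G(9) = mex{3,0,1} = 2
G(10) = mex{0,2,0} = 1
G(11) = mex{2,1,2} = 0
G(12) = mex{1,3,1} = 0
G(13) = mex{0,0,3} = 1
G(14) = mex{0,2,0} = 1
G(15) = mex{1,1,2} = 0
G(16) = mex{1,0,1} = 2
G(17) = mex{0,0,0} = 1
G(18) = mex{2,1,0} = 3
G(19) = mex{1,1,1} = 0
G(20) = mex{3,0,1} = 2
G(21) = mex{0,2,0} = 1
G(22) = mex{2,1,2} = 0
G(23) = mex{1,3,1} = 0
G(24) = mex{0,0,3} = 1
G(25) = mex{0,2,0} = 1
G(26) = mex{1,1,2} = 0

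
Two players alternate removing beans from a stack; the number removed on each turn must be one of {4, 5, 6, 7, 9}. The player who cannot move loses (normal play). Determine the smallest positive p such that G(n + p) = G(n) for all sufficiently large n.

n :  0  1  2  3  4  5  6  7  8  9 10 11 12 13 14 15 16 17 18 19 20 21 22 23 24 25 26 27
G :  0  0  0  0  1  1  1  1  2  2  2  2  3  0  0  0  0  1  1  1  1  2  2  2  2  3  0  0
G(n+13) = G(n) holds for n = 0,…,8 (a full window of length max(S) = 9), so the sequence is purely periodic with period 13.

13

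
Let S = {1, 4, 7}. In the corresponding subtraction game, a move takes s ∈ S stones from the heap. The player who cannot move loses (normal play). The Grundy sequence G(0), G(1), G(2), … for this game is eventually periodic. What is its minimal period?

8

G(0) = 0
G(1) = mex{0} = 1
G(2) = mex{1} = 0
G(3) = mex{0} = 1
G(4) = mex{1,0} = 2
G(5) = mex{2,1} = 0
G(6) = mex{0,0} = 1
G(7) = mex{1,1,0} = 2
G(8) = mex{2,2,1} = 0
G(9) = mex{0,0,0} = 1
G(10) = mex{1,1,1} = 0
G(11) = mex{0,2,2} = 1
G(12) = mex{1,0,0} = 2
G(13) = mex{2,1,1} = 0
G(14) = mex{0,0,2} = 1
G(15) = mex{1,1,0} = 2
G(16) = mex{2,2,1} = 0
G(17) = mex{0,0,0} = 1
G(n+8) = G(n) holds for n = 0,…,6 (a full window of length max(S) = 7), so the sequence is purely periodic with period 8.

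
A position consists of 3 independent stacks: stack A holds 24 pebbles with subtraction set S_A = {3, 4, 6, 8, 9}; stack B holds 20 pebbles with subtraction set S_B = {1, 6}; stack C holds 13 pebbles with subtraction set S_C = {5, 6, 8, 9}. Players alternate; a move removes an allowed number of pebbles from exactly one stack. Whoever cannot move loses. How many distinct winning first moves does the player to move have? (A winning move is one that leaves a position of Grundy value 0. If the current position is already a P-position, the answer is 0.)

0

Stack A, S = {3, 4, 6, 8, 9}:
n :  0  1  2  3  4  5  6  7  8  9 10 11 12 13 14 15 16 17 18 19 20 21 22 23 24
G :  0  0  0  1  1  1  2  2  2  3  3  3  0  0  0  1  1  1  2  2  2  3  3  3  0
G_A(24) = 0.
Stack B, S = {1, 6}:
n :  0  1  2  3  4  5  6  7  8  9 10 11 12 13 14 15 16 17 18 19 20
G :  0  1  0  1  0  1  2  0  1  0  1  0  1  2  0  1  0  1  0  1  2
G_B(20) = 2.
Stack C, S = {5, 6, 8, 9}:
G(0) = 0
G(1) = mex{} = 0
G(2) = mex{} = 0
G(3) = mex{} = 0
G(4) = mex{} = 0
G(5) = mex{0} = 1
G(6) = mex{0,0} = 1
G(7) = mex{0,0} = 1
G(8) = mex{0,0,0} = 1
G(9) = mex{0,0,0,0} = 1
G(10) = mex{1,0,0,0} = 2
G(11) = mex{1,1,0,0} = 2
G(12) = mex{1,1,0,0} = 2
G(13) = mex{1,1,1,0} = 2
G_C(13) = 2.
Combined Grundy value = 0 ⊕ 2 ⊕ 2 = 0.
A winning move leaves total XOR = 0, i.e. changes one component's Grundy value g to g ⊕ X where X is the current total.
Stack A: target g' = 0⊕0 = 0, but every legal move changes the Grundy value (mex property), so 0 moves.
Stack B: target g' = 2⊕0 = 2, but every legal move changes the Grundy value (mex property), so 0 moves.
Stack C: target g' = 2⊕0 = 2, but every legal move changes the Grundy value (mex property), so 0 moves.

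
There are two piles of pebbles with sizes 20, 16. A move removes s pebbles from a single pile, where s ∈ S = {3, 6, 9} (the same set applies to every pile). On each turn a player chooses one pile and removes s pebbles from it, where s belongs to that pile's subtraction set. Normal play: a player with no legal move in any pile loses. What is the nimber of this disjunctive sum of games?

All piles use S = {3, 6, 9}:
G(0) = 0
G(1) = mex{} = 0
G(2) = mex{} = 0
G(3) = mex{0} = 1
G(4) = mex{0} = 1
G(5) = mex{0} = 1
G(6) = mex{1,0} = 2
G(7) = mex{1,0} = 2
G(8) = mex{1,0} = 2
G(9) = mex{2,1,0} = 3
G(10) = mex{2,1,0} = 3
G(11) = mex{2,1,0} = 3
G(12) = mex{3,2,1} = 0
G(13) = mex{3,2,1} = 0
G(14) = mex{3,2,1} = 0
G(15) = mex{0,3,2} = 1
G(16) = mex{0,3,2} = 1
G(17) = mex{0,3,2} = 1
G(18) = mex{1,0,3} = 2
G(19) = mex{1,0,3} = 2
G(20) = mex{1,0,3} = 2
Pile A: G(20) = 2.
Pile B: G(16) = 1.
Combined Grundy value = 2 ⊕ 1 = 3.

3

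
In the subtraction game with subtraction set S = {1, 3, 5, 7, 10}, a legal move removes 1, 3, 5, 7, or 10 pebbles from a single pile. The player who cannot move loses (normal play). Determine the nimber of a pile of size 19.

0

G(0) = 0
G(1) = mex{0} = 1
G(2) = mex{1} = 0
G(3) = mex{0,0} = 1
G(4) = mex{1,1} = 0
G(5) = mex{0,0,0} = 1
G(6) = mex{1,1,1} = 0
G(7) = mex{0,0,0,0} = 1
G(8) = mex{1,1,1,1} = 0
G(9) = mex{0,0,0,0} = 1
G(10) = mex{1,1,1,1,0} = 2
G(11) = mex{2,0,0,0,1} = 3
G(12) = mex{3,1,1,1,0} = 2
G(13) = mex{2,2,0,0,1} = 3
G(14) = mex{3,3,1,1,0} = 2
G(15) = mex{2,2,2,0,1} = 3
G(16) = mex{3,3,3,1,0} = 2
G(17) = mex{2,2,2,2,1} = 0
G(18) = mex{0,3,3,3,0} = 1
G(19) = mex{1,2,2,2,1} = 0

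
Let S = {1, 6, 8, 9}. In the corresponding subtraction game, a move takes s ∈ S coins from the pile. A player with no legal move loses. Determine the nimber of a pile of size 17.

n :  0  1  2  3  4  5  6  7  8  9 10 11 12 13 14 15 16 17
G :  0  1  0  1  0  1  2  0  1  2  3  2  3  2  0  1  2  0

0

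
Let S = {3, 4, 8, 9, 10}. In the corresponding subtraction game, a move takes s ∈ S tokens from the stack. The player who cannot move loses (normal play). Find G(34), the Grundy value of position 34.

n :  0  1  2  3  4  5  6  7  8  9 10 11 12 13 14 15 16 17 18 19 20 21 22 23 24 25 26 27 28 29 30 31 32 33 34
G :  0  0  0  1  1  1  2  0  2  3  1  3  4  0  0  5  1  1  4  0  0  2  1  1  3  0  0  2  1  1  3  0  0  2  1

1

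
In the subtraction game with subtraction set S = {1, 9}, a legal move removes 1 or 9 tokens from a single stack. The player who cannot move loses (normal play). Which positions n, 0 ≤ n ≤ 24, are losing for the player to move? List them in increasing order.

n :  0  1  2  3  4  5  6  7  8  9 10 11 12 13 14 15 16 17 18 19 20 21 22 23 24
G :  0  1  0  1  0  1  0  1  0  1  0  1  0  1  0  1  0  1  0  1  0  1  0  1  0
P-positions are exactly the n with G(n) = 0.

0, 2, 4, 6, 8, 10, 12, 14, 16, 18, 20, 22, 24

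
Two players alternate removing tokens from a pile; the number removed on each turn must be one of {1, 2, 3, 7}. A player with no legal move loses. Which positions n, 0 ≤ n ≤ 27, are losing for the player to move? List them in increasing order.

0, 4, 8, 12, 16, 20, 24

G(0) = 0
G(1) = mex{0} = 1
G(2) = mex{1,0} = 2
G(3) = mex{2,1,0} = 3
G(4) = mex{3,2,1} = 0
G(5) = mex{0,3,2} = 1
G(6) = mex{1,0,3} = 2
G(7) = mex{2,1,0,0} = 3
G(8) = mex{3,2,1,1} = 0
G(9) = mex{0,3,2,2} = 1
G(10) = mex{1,0,3,3} = 2
G(11) = mex{2,1,0,0} = 3
G(12) = mex{3,2,1,1} = 0
G(13) = mex{0,3,2,2} = 1
G(14) = mex{1,0,3,3} = 2
G(15) = mex{2,1,0,0} = 3
G(16) = mex{3,2,1,1} = 0
G(17) = mex{0,3,2,2} = 1
G(18) = mex{1,0,3,3} = 2
G(19) = mex{2,1,0,0} = 3
G(20) = mex{3,2,1,1} = 0
G(21) = mex{0,3,2,2} = 1
G(22) = mex{1,0,3,3} = 2
G(23) = mex{2,1,0,0} = 3
G(24) = mex{3,2,1,1} = 0
G(25) = mex{0,3,2,2} = 1
G(26) = mex{1,0,3,3} = 2
G(27) = mex{2,1,0,0} = 3
P-positions are exactly the n with G(n) = 0.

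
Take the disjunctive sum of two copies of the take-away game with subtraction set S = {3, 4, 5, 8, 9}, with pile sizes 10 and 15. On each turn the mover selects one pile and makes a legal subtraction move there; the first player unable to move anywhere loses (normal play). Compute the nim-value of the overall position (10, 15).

2

All piles use S = {3, 4, 5, 8, 9}:
n :  0  1  2  3  4  5  6  7  8  9 10 11 12 13 14 15
G :  0  0  0  1  1  1  2  2  2  3  3  3  0  0  0  1
Pile A: G(10) = 3.
Pile B: G(15) = 1.
Combined Grundy value = 3 ⊕ 1 = 2.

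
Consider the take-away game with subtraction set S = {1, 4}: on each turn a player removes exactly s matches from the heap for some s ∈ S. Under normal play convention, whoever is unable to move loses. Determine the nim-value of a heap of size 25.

0

n :  0  1  2  3  4  5  6  7  8  9 10 11 12 13 14 15 16 17 18 19 20 21 22 23 24 25
G :  0  1  0  1  2  0  1  0  1  2  0  1  0  1  2  0  1  0  1  2  0  1  0  1  2  0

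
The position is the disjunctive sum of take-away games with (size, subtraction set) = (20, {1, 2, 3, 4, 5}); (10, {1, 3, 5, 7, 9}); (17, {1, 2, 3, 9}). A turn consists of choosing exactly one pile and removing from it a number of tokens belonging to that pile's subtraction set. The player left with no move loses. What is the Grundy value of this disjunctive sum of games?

3

Pile A, S = {1, 2, 3, 4, 5}:
G(0) = 0
G(1) = mex{0} = 1
G(2) = mex{1,0} = 2
G(3) = mex{2,1,0} = 3
G(4) = mex{3,2,1,0} = 4
G(5) = mex{4,3,2,1,0} = 5
G(6) = mex{5,4,3,2,1} = 0
G(7) = mex{0,5,4,3,2} = 1
G(8) = mex{1,0,5,4,3} = 2
G(9) = mex{2,1,0,5,4} = 3
G(10) = mex{3,2,1,0,5} = 4
G(11) = mex{4,3,2,1,0} = 5
G(12) = mex{5,4,3,2,1} = 0
G(13) = mex{0,5,4,3,2} = 1
G(14) = mex{1,0,5,4,3} = 2
G(15) = mex{2,1,0,5,4} = 3
G(16) = mex{3,2,1,0,5} = 4
G(17) = mex{4,3,2,1,0} = 5
G(18) = mex{5,4,3,2,1} = 0
G(19) = mex{0,5,4,3,2} = 1
G(20) = mex{1,0,5,4,3} = 2
G_A(20) = 2.
Pile B, S = {1, 3, 5, 7, 9}:
G(0) = 0
G(1) = mex{0} = 1
G(2) = mex{1} = 0
G(3) = mex{0,0} = 1
G(4) = mex{1,1} = 0
G(5) = mex{0,0,0} = 1
G(6) = mex{1,1,1} = 0
G(7) = mex{0,0,0,0} = 1
G(8) = mex{1,1,1,1} = 0
G(9) = mex{0,0,0,0,0} = 1
G(10) = mex{1,1,1,1,1} = 0
G_B(10) = 0.
Pile C, S = {1, 2, 3, 9}:
n :  0  1  2  3  4  5  6  7  8  9 10 11 12 13 14 15 16 17
G :  0  1  2  3  0  1  2  3  0  1  2  3  0  1  2  3  0  1
G_C(17) = 1.
Combined Grundy value = 2 ⊕ 0 ⊕ 1 = 3.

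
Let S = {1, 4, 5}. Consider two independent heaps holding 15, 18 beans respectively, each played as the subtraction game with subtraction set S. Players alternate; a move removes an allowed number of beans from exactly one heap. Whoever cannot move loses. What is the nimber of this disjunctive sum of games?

3

All heaps use S = {1, 4, 5}:
n :  0  1  2  3  4  5  6  7  8  9 10 11 12 13 14 15 16 17 18
G :  0  1  0  1  2  3  2  3  0  1  0  1  2  3  2  3  0  1  0
Heap A: G(15) = 3.
Heap B: G(18) = 0.
Combined Grundy value = 3 ⊕ 0 = 3.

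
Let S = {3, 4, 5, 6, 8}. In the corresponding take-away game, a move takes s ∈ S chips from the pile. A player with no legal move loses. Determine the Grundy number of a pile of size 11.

0

G(0) = 0
G(1) = mex{} = 0
G(2) = mex{} = 0
G(3) = mex{0} = 1
G(4) = mex{0,0} = 1
G(5) = mex{0,0,0} = 1
G(6) = mex{1,0,0,0} = 2
G(7) = mex{1,1,0,0} = 2
G(8) = mex{1,1,1,0,0} = 2
G(9) = mex{2,1,1,1,0} = 3
G(10) = mex{2,2,1,1,0} = 3
G(11) = mex{2,2,2,1,1} = 0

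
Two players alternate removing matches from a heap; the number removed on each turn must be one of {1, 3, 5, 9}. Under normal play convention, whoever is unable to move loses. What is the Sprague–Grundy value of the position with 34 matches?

n :  0  1  2  3  4  5  6  7  8  9 10 11 12 13 14 15 16 17 18 19 20 21 22 23 24 25 26 27 28 29 30 31 32 33 34
G :  0  1  0  1  0  1  0  1  0  1  0  1  0  1  0  1  0  1  0  1  0  1  0  1  0  1  0  1  0  1  0  1  0  1  0

0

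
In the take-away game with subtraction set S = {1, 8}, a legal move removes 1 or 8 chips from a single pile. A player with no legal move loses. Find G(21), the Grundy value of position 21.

n :  0  1  2  3  4  5  6  7  8  9 10 11 12 13 14 15 16 17 18 19 20 21
G :  0  1  0  1  0  1  0  1  2  0  1  0  1  0  1  0  1  2  0  1  0  1

1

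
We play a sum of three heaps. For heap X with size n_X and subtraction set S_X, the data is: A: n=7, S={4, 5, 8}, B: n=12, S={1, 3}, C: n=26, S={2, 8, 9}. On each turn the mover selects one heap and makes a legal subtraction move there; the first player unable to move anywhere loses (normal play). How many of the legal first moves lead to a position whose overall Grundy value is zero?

7

Heap A, S = {4, 5, 8}:
n : 0 1 2 3 4 5 6 7
G : 0 0 0 0 1 1 1 1
G_A(7) = 1.
Heap B, S = {1, 3}:
G(0) = 0
G(1) = mex{0} = 1
G(2) = mex{1} = 0
G(3) = mex{0,0} = 1
G(4) = mex{1,1} = 0
G(5) = mex{0,0} = 1
G(6) = mex{1,1} = 0
G(7) = mex{0,0} = 1
G(8) = mex{1,1} = 0
G(9) = mex{0,0} = 1
G(10) = mex{1,1} = 0
G(11) = mex{0,0} = 1
G(12) = mex{1,1} = 0
G_B(12) = 0.
Heap C, S = {2, 8, 9}:
n :  0  1  2  3  4  5  6  7  8  9 10 11 12 13 14 15 16 17 18 19 20 21 22 23 24 25 26
G :  0  0  1  1  0  0  1  1  2  2  3  0  2  1  3  0  0  1  1  2  3  0  0  1  1  2  0
G_C(26) = 0.
Combined Grundy value = 1 ⊕ 0 ⊕ 0 = 1.
A winning move leaves total XOR = 0, i.e. changes one component's Grundy value g to g ⊕ X where X is the current total.
Heap A: need g' = 1⊕1 = 0. Options: 7−4→G=0, 7−5→G=0. Hits: 2.
Heap B: need g' = 0⊕1 = 1. Options: 12−1→G=1, 12−3→G=1. Hits: 2.
Heap C: need g' = 0⊕1 = 1. Options: 26−2→G=1, 26−8→G=1, 26−9→G=1. Hits: 3.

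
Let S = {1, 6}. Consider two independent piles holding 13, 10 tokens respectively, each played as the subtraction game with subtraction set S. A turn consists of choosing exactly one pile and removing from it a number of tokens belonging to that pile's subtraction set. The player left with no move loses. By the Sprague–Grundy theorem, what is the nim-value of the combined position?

3

All piles use S = {1, 6}:
n :  0  1  2  3  4  5  6  7  8  9 10 11 12 13
G :  0  1  0  1  0  1  2  0  1  0  1  0  1  2
Pile A: G(13) = 2.
Pile B: G(10) = 1.
Combined Grundy value = 2 ⊕ 1 = 3.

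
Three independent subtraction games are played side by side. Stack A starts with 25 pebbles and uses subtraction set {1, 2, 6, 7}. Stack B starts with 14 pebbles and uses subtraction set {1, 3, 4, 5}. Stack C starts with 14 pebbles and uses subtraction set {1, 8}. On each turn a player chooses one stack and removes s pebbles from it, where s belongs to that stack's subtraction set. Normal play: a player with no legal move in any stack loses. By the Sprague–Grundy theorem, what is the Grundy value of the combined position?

Stack A, S = {1, 2, 6, 7}:
G(0) = 0
G(1) = mex{0} = 1
G(2) = mex{1,0} = 2
G(3) = mex{2,1} = 0
G(4) = mex{0,2} = 1
G(5) = mex{1,0} = 2
G(6) = mex{2,1,0} = 3
G(7) = mex{3,2,1,0} = 4
G(8) = mex{4,3,2,1} = 0
G(9) = mex{0,4,0,2} = 1
G(10) = mex{1,0,1,0} = 2
G(11) = mex{2,1,2,1} = 0
G(12) = mex{0,2,3,2} = 1
G(13) = mex{1,0,4,3} = 2
G(14) = mex{2,1,0,4} = 3
G(15) = mex{3,2,1,0} = 4
G(16) = mex{4,3,2,1} = 0
G(17) = mex{0,4,0,2} = 1
G(18) = mex{1,0,1,0} = 2
G(19) = mex{2,1,2,1} = 0
G(20) = mex{0,2,3,2} = 1
G(21) = mex{1,0,4,3} = 2
G(22) = mex{2,1,0,4} = 3
G(23) = mex{3,2,1,0} = 4
G(24) = mex{4,3,2,1} = 0
G(25) = mex{0,4,0,2} = 1
G_A(25) = 1.
Stack B, S = {1, 3, 4, 5}:
n :  0  1  2  3  4  5  6  7  8  9 10 11 12 13 14
G :  0  1  0  1  2  3  2  3  0  1  0  1  2  3  2
G_B(14) = 2.
Stack C, S = {1, 8}:
G(0) = 0
G(1) = mex{0} = 1
G(2) = mex{1} = 0
G(3) = mex{0} = 1
G(4) = mex{1} = 0
G(5) = mex{0} = 1
G(6) = mex{1} = 0
G(7) = mex{0} = 1
G(8) = mex{1,0} = 2
G(9) = mex{2,1} = 0
G(10) = mex{0,0} = 1
G(11) = mex{1,1} = 0
G(12) = mex{0,0} = 1
G(13) = mex{1,1} = 0
G(14) = mex{0,0} = 1
G_C(14) = 1.
Combined Grundy value = 1 ⊕ 2 ⊕ 1 = 2.

2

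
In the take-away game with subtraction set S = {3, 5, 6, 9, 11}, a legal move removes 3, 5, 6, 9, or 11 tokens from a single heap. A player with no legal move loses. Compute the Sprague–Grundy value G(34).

n :  0  1  2  3  4  5  6  7  8  9 10 11 12 13 14 15 16 17 18 19 20 21 22 23 24 25 26 27 28 29 30 31 32 33 34
G :  0  0  0  1  1  1  2  2  2  3  3  3  4  4  0  0  0  1  1  1  2  2  2  3  3  3  4  4  0  0  0  1  1  1  2

2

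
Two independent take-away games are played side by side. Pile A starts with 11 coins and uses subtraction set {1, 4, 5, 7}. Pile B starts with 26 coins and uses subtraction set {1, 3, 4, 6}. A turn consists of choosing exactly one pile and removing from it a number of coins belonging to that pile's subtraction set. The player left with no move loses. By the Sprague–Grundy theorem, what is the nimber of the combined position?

2

Pile A, S = {1, 4, 5, 7}:
G(0) = 0
G(1) = mex{0} = 1
G(2) = mex{1} = 0
G(3) = mex{0} = 1
G(4) = mex{1,0} = 2
G(5) = mex{2,1,0} = 3
G(6) = mex{3,0,1} = 2
G(7) = mex{2,1,0,0} = 3
G(8) = mex{3,2,1,1} = 0
G(9) = mex{0,3,2,0} = 1
G(10) = mex{1,2,3,1} = 0
G(11) = mex{0,3,2,2} = 1
G_A(11) = 1.
Pile B, S = {1, 3, 4, 6}:
G(0) = 0
G(1) = mex{0} = 1
G(2) = mex{1} = 0
G(3) = mex{0,0} = 1
G(4) = mex{1,1,0} = 2
G(5) = mex{2,0,1} = 3
G(6) = mex{3,1,0,0} = 2
G(7) = mex{2,2,1,1} = 0
G(8) = mex{0,3,2,0} = 1
G(9) = mex{1,2,3,1} = 0
G(10) = mex{0,0,2,2} = 1
G(11) = mex{1,1,0,3} = 2
G(12) = mex{2,0,1,2} = 3
G(13) = mex{3,1,0,0} = 2
G(14) = mex{2,2,1,1} = 0
G(15) = mex{0,3,2,0} = 1
G(16) = mex{1,2,3,1} = 0
G(17) = mex{0,0,2,2} = 1
G(18) = mex{1,1,0,3} = 2
G(19) = mex{2,0,1,2} = 3
G(20) = mex{3,1,0,0} = 2
G(21) = mex{2,2,1,1} = 0
G(22) = mex{0,3,2,0} = 1
G(23) = mex{1,2,3,1} = 0
G(24) = mex{0,0,2,2} = 1
G(25) = mex{1,1,0,3} = 2
G(26) = mex{2,0,1,2} = 3
G_B(26) = 3.
Combined Grundy value = 1 ⊕ 3 = 2.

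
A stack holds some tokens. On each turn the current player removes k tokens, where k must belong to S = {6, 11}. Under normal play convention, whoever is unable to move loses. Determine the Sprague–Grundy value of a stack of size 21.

G(0) = 0
G(1) = mex{} = 0
G(2) = mex{} = 0
G(3) = mex{} = 0
G(4) = mex{} = 0
G(5) = mex{} = 0
G(6) = mex{0} = 1
G(7) = mex{0} = 1
G(8) = mex{0} = 1
G(9) = mex{0} = 1
G(10) = mex{0} = 1
G(11) = mex{0,0} = 1
G(12) = mex{1,0} = 2
G(13) = mex{1,0} = 2
G(14) = mex{1,0} = 2
G(15) = mex{1,0} = 2
G(16) = mex{1,0} = 2
G(17) = mex{1,1} = 0
G(18) = mex{2,1} = 0
G(19) = mex{2,1} = 0
G(20) = mex{2,1} = 0
G(21) = mex{2,1} = 0

0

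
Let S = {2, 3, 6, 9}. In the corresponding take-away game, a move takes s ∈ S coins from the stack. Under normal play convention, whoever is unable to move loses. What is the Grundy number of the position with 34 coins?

3

G(0) = 0
G(1) = mex{} = 0
G(2) = mex{0} = 1
G(3) = mex{0,0} = 1
G(4) = mex{1,0} = 2
G(5) = mex{1,1} = 0
G(6) = mex{2,1,0} = 3
G(7) = mex{0,2,0} = 1
G(8) = mex{3,0,1} = 2
G(9) = mex{1,3,1,0} = 2
G(10) = mex{2,1,2,0} = 3
G(11) = mex{2,2,0,1} = 3
G(12) = mex{3,2,3,1} = 0
G(13) = mex{3,3,1,2} = 0
G(14) = mex{0,3,2,0} = 1
G(15) = mex{0,0,2,3} = 1
G(16) = mex{1,0,3,1} = 2
G(17) = mex{1,1,3,2} = 0
G(18) = mex{2,1,0,2} = 3
G(19) = mex{0,2,0,3} = 1
G(20) = mex{3,0,1,3} = 2
G(21) = mex{1,3,1,0} = 2
G(22) = mex{2,1,2,0} = 3
G(23) = mex{2,2,0,1} = 3
G(24) = mex{3,2,3,1} = 0
G(25) = mex{3,3,1,2} = 0
G(26) = mex{0,3,2,0} = 1
G(27) = mex{0,0,2,3} = 1
G(28) = mex{1,0,3,1} = 2
G(29) = mex{1,1,3,2} = 0
G(30) = mex{2,1,0,2} = 3
G(31) = mex{0,2,0,3} = 1
G(32) = mex{3,0,1,3} = 2
G(33) = mex{1,3,1,0} = 2
G(34) = mex{2,1,2,0} = 3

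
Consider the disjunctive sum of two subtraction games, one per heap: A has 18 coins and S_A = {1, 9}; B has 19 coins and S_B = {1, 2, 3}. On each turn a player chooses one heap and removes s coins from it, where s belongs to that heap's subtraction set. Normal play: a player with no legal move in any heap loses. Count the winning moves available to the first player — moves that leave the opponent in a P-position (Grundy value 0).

Heap A, S = {1, 9}:
G(0) = 0
G(1) = mex{0} = 1
G(2) = mex{1} = 0
G(3) = mex{0} = 1
G(4) = mex{1} = 0
G(5) = mex{0} = 1
G(6) = mex{1} = 0
G(7) = mex{0} = 1
G(8) = mex{1} = 0
G(9) = mex{0,0} = 1
G(10) = mex{1,1} = 0
G(11) = mex{0,0} = 1
G(12) = mex{1,1} = 0
G(13) = mex{0,0} = 1
G(14) = mex{1,1} = 0
G(15) = mex{0,0} = 1
G(16) = mex{1,1} = 0
G(17) = mex{0,0} = 1
G(18) = mex{1,1} = 0
G_A(18) = 0.
Heap B, S = {1, 2, 3}:
n :  0  1  2  3  4  5  6  7  8  9 10 11 12 13 14 15 16 17 18 19
G :  0  1  2  3  0  1  2  3  0  1  2  3  0  1  2  3  0  1  2  3
G_B(19) = 3.
Combined Grundy value = 0 ⊕ 3 = 3.
A winning move leaves total XOR = 0, i.e. changes one component's Grundy value g to g ⊕ X where X is the current total.
Heap A: need g' = 0⊕3 = 3. Options: 18−1→G=1, 18−9→G=1. Hits: 0.
Heap B: need g' = 3⊕3 = 0. Options: 19−1→G=2, 19−2→G=1, 19−3→G=0. Hits: 1.

1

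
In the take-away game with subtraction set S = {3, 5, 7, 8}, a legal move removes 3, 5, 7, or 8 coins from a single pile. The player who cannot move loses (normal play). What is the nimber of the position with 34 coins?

n :  0  1  2  3  4  5  6  7  8  9 10 11 12 13 14 15 16 17 18 19 20 21 22 23 24 25 26 27 28 29 30 31 32 33 34
G :  0  0  0  1  1  1  2  2  2  3  3  0  0  0  1  1  1  2  2  2  3  3  0  0  0  1  1  1  2  2  2  3  3  0  0

0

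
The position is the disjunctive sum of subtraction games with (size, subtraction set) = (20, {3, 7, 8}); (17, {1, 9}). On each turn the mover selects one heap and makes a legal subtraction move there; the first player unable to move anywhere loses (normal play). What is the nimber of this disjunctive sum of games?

Heap A, S = {3, 7, 8}:
G(0) = 0
G(1) = mex{} = 0
G(2) = mex{} = 0
G(3) = mex{0} = 1
G(4) = mex{0} = 1
G(5) = mex{0} = 1
G(6) = mex{1} = 0
G(7) = mex{1,0} = 2
G(8) = mex{1,0,0} = 2
G(9) = mex{0,0,0} = 1
G(10) = mex{2,1,0} = 3
G(11) = mex{2,1,1} = 0
G(12) = mex{1,1,1} = 0
G(13) = mex{3,0,1} = 2
G(14) = mex{0,2,0} = 1
G(15) = mex{0,2,2} = 1
G(16) = mex{2,1,2} = 0
G(17) = mex{1,3,1} = 0
G(18) = mex{1,0,3} = 2
G(19) = mex{0,0,0} = 1
G(20) = mex{0,2,0} = 1
G_A(20) = 1.
Heap B, S = {1, 9}:
n :  0  1  2  3  4  5  6  7  8  9 10 11 12 13 14 15 16 17
G :  0  1  0  1  0  1  0  1  0  1  0  1  0  1  0  1  0  1
G_B(17) = 1.
Combined Grundy value = 1 ⊕ 1 = 0.

0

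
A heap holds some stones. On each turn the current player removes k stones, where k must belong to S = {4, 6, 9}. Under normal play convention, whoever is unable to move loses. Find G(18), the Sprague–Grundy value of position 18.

1

n :  0  1  2  3  4  5  6  7  8  9 10 11 12 13 14 15 16 17 18
G :  0  0  0  0  1  1  1  1  2  2  2  2  3  0  0  0  0  1  1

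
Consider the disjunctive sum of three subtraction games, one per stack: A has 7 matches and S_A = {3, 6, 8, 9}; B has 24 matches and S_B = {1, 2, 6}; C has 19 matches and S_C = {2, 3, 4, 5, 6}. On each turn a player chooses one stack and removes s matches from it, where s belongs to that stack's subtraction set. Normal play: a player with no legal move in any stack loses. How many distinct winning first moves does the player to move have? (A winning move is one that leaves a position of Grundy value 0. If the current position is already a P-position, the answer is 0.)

Stack A, S = {3, 6, 8, 9}:
n : 0 1 2 3 4 5 6 7
G : 0 0 0 1 1 1 2 2
G_A(7) = 2.
Stack B, S = {1, 2, 6}:
n :  0  1  2  3  4  5  6  7  8  9 10 11 12 13 14 15 16 17 18 19 20 21 22 23 24
G :  0  1  2  0  1  2  3  0  1  2  0  1  2  3  0  1  2  0  1  2  3  0  1  2  0
G_B(24) = 0.
Stack C, S = {2, 3, 4, 5, 6}:
n :  0  1  2  3  4  5  6  7  8  9 10 11 12 13 14 15 16 17 18 19
G :  0  0  1  1  2  2  3  3  0  0  1  1  2  2  3  3  0  0  1  1
G_C(19) = 1.
Combined Grundy value = 2 ⊕ 0 ⊕ 1 = 3.
A winning move leaves total XOR = 0, i.e. changes one component's Grundy value g to g ⊕ X where X is the current total.
Stack A: need g' = 2⊕3 = 1. Options: 7−3→G=1, 7−6→G=0. Hits: 1.
Stack B: need g' = 0⊕3 = 3. Options: 24−1→G=2, 24−2→G=1, 24−6→G=1. Hits: 0.
Stack C: need g' = 1⊕3 = 2. Options: 19−2→G=0, 19−3→G=0, 19−4→G=3, 19−5→G=3, 19−6→G=2. Hits: 1.

2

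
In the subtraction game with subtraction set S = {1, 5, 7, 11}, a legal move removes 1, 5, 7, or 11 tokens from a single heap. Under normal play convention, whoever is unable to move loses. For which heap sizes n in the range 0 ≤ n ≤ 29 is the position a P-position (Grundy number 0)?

G(0) = 0
G(1) = mex{0} = 1
G(2) = mex{1} = 0
G(3) = mex{0} = 1
G(4) = mex{1} = 0
G(5) = mex{0,0} = 1
G(6) = mex{1,1} = 0
G(7) = mex{0,0,0} = 1
G(8) = mex{1,1,1} = 0
G(9) = mex{0,0,0} = 1
G(10) = mex{1,1,1} = 0
G(11) = mex{0,0,0,0} = 1
G(12) = mex{1,1,1,1} = 0
G(13) = mex{0,0,0,0} = 1
G(14) = mex{1,1,1,1} = 0
G(15) = mex{0,0,0,0} = 1
G(16) = mex{1,1,1,1} = 0
G(17) = mex{0,0,0,0} = 1
G(18) = mex{1,1,1,1} = 0
G(19) = mex{0,0,0,0} = 1
G(20) = mex{1,1,1,1} = 0
G(21) = mex{0,0,0,0} = 1
G(22) = mex{1,1,1,1} = 0
G(23) = mex{0,0,0,0} = 1
G(24) = mex{1,1,1,1} = 0
G(25) = mex{0,0,0,0} = 1
G(26) = mex{1,1,1,1} = 0
G(27) = mex{0,0,0,0} = 1
G(28) = mex{1,1,1,1} = 0
G(29) = mex{0,0,0,0} = 1
P-positions are exactly the n with G(n) = 0.

0, 2, 4, 6, 8, 10, 12, 14, 16, 18, 20, 22, 24, 26, 28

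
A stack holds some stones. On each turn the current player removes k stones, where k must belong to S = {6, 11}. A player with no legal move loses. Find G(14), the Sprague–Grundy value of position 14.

2

G(0) = 0
G(1) = mex{} = 0
G(2) = mex{} = 0
G(3) = mex{} = 0
G(4) = mex{} = 0
G(5) = mex{} = 0
G(6) = mex{0} = 1
G(7) = mex{0} = 1
G(8) = mex{0} = 1
G(9) = mex{0} = 1
G(10) = mex{0} = 1
G(11) = mex{0,0} = 1
G(12) = mex{1,0} = 2
G(13) = mex{1,0} = 2
G(14) = mex{1,0} = 2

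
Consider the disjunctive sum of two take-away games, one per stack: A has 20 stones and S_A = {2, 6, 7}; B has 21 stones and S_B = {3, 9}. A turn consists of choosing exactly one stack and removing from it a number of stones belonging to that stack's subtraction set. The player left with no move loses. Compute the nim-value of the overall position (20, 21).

Stack A, S = {2, 6, 7}:
G(0) = 0
G(1) = mex{} = 0
G(2) = mex{0} = 1
G(3) = mex{0} = 1
G(4) = mex{1} = 0
G(5) = mex{1} = 0
G(6) = mex{0,0} = 1
G(7) = mex{0,0,0} = 1
G(8) = mex{1,1,0} = 2
G(9) = mex{1,1,1} = 0
G(10) = mex{2,0,1} = 3
G(11) = mex{0,0,0} = 1
G(12) = mex{3,1,0} = 2
G(13) = mex{1,1,1} = 0
G(14) = mex{2,2,1} = 0
G(15) = mex{0,0,2} = 1
G(16) = mex{0,3,0} = 1
G(17) = mex{1,1,3} = 0
G(18) = mex{1,2,1} = 0
G(19) = mex{0,0,2} = 1
G(20) = mex{0,0,0} = 1
G_A(20) = 1.
Stack B, S = {3, 9}:
n :  0  1  2  3  4  5  6  7  8  9 10 11 12 13 14 15 16 17 18 19 20 21
G :  0  0  0  1  1  1  0  0  0  1  1  1  0  0  0  1  1  1  0  0  0  1
G_B(21) = 1.
Combined Grundy value = 1 ⊕ 1 = 0.

0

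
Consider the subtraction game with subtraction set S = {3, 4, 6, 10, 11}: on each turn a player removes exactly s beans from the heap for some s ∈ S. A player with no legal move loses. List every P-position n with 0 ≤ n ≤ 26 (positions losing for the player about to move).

0, 1, 2, 9, 14, 16, 21, 23

G(0) = 0
G(1) = mex{} = 0
G(2) = mex{} = 0
G(3) = mex{0} = 1
G(4) = mex{0,0} = 1
G(5) = mex{0,0} = 1
G(6) = mex{1,0,0} = 2
G(7) = mex{1,1,0} = 2
G(8) = mex{1,1,0} = 2
G(9) = mex{2,1,1} = 0
G(10) = mex{2,2,1,0} = 3
G(11) = mex{2,2,1,0,0} = 3
G(12) = mex{0,2,2,0,0} = 1
G(13) = mex{3,0,2,1,0} = 4
G(14) = mex{3,3,2,1,1} = 0
G(15) = mex{1,3,0,1,1} = 2
G(16) = mex{4,1,3,2,1} = 0
G(17) = mex{0,4,3,2,2} = 1
G(18) = mex{2,0,1,2,2} = 3
G(19) = mex{0,2,4,0,2} = 1
G(20) = mex{1,0,0,3,0} = 2
G(21) = mex{3,1,2,3,3} = 0
G(22) = mex{1,3,0,1,3} = 2
G(23) = mex{2,1,1,4,1} = 0
G(24) = mex{0,2,3,0,4} = 1
G(25) = mex{2,0,1,2,0} = 3
G(26) = mex{0,2,2,0,2} = 1
P-positions are exactly the n with G(n) = 0.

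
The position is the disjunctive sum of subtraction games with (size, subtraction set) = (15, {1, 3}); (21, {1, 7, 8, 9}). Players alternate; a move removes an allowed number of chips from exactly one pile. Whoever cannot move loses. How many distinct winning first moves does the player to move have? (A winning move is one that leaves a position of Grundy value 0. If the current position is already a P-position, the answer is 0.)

Pile A, S = {1, 3}:
G(0) = 0
G(1) = mex{0} = 1
G(2) = mex{1} = 0
G(3) = mex{0,0} = 1
G(4) = mex{1,1} = 0
G(5) = mex{0,0} = 1
G(6) = mex{1,1} = 0
G(7) = mex{0,0} = 1
G(8) = mex{1,1} = 0
G(9) = mex{0,0} = 1
G(10) = mex{1,1} = 0
G(11) = mex{0,0} = 1
G(12) = mex{1,1} = 0
G(13) = mex{0,0} = 1
G(14) = mex{1,1} = 0
G(15) = mex{0,0} = 1
G_A(15) = 1.
Pile B, S = {1, 7, 8, 9}:
n :  0  1  2  3  4  5  6  7  8  9 10 11 12 13 14 15 16 17 18 19 20 21
G :  0  1  0  1  0  1  0  1  2  3  2  3  2  3  2  3  0  1  0  1  0  1
G_B(21) = 1.
Combined Grundy value = 1 ⊕ 1 = 0.
A winning move leaves total XOR = 0, i.e. changes one component's Grundy value g to g ⊕ X where X is the current total.
Pile A: target g' = 1⊕0 = 1, but every legal move changes the Grundy value (mex property), so 0 moves.
Pile B: target g' = 1⊕0 = 1, but every legal move changes the Grundy value (mex property), so 0 moves.

0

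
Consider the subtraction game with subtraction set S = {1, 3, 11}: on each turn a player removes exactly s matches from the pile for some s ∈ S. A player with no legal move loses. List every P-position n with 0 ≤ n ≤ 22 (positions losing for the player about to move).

0, 2, 4, 6, 8, 10, 12, 14, 16, 18, 20, 22

n :  0  1  2  3  4  5  6  7  8  9 10 11 12 13 14 15 16 17 18 19 20 21 22
G :  0  1  0  1  0  1  0  1  0  1  0  1  0  1  0  1  0  1  0  1  0  1  0
P-positions are exactly the n with G(n) = 0.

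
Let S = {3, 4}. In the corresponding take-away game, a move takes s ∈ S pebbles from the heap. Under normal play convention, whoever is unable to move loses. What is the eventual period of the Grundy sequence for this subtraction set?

7

n :  0  1  2  3  4  5  6  7  8  9 10 11 12 13 14 15
G :  0  0  0  1  1  1  2  0  0  0  1  1  1  2  0  0
G(n+7) = G(n) holds for n = 0,…,3 (a full window of length max(S) = 4), so the sequence is purely periodic with period 7.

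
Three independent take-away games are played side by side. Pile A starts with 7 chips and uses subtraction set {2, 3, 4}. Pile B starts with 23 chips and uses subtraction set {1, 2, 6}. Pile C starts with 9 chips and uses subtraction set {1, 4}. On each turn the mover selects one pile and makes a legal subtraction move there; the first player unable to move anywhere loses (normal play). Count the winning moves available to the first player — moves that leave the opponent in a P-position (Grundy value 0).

0

Pile A, S = {2, 3, 4}:
G(0) = 0
G(1) = mex{} = 0
G(2) = mex{0} = 1
G(3) = mex{0,0} = 1
G(4) = mex{1,0,0} = 2
G(5) = mex{1,1,0} = 2
G(6) = mex{2,1,1} = 0
G(7) = mex{2,2,1} = 0
G_A(7) = 0.
Pile B, S = {1, 2, 6}:
G(0) = 0
G(1) = mex{0} = 1
G(2) = mex{1,0} = 2
G(3) = mex{2,1} = 0
G(4) = mex{0,2} = 1
G(5) = mex{1,0} = 2
G(6) = mex{2,1,0} = 3
G(7) = mex{3,2,1} = 0
G(8) = mex{0,3,2} = 1
G(9) = mex{1,0,0} = 2
G(10) = mex{2,1,1} = 0
G(11) = mex{0,2,2} = 1
G(12) = mex{1,0,3} = 2
G(13) = mex{2,1,0} = 3
G(14) = mex{3,2,1} = 0
G(15) = mex{0,3,2} = 1
G(16) = mex{1,0,0} = 2
G(17) = mex{2,1,1} = 0
G(18) = mex{0,2,2} = 1
G(19) = mex{1,0,3} = 2
G(20) = mex{2,1,0} = 3
G(21) = mex{3,2,1} = 0
G(22) = mex{0,3,2} = 1
G(23) = mex{1,0,0} = 2
G_B(23) = 2.
Pile C, S = {1, 4}:
G(0) = 0
G(1) = mex{0} = 1
G(2) = mex{1} = 0
G(3) = mex{0} = 1
G(4) = mex{1,0} = 2
G(5) = mex{2,1} = 0
G(6) = mex{0,0} = 1
G(7) = mex{1,1} = 0
G(8) = mex{0,2} = 1
G(9) = mex{1,0} = 2
G_C(9) = 2.
Combined Grundy value = 0 ⊕ 2 ⊕ 2 = 0.
A winning move leaves total XOR = 0, i.e. changes one component's Grundy value g to g ⊕ X where X is the current total.
Pile A: target g' = 0⊕0 = 0, but every legal move changes the Grundy value (mex property), so 0 moves.
Pile B: target g' = 2⊕0 = 2, but every legal move changes the Grundy value (mex property), so 0 moves.
Pile C: target g' = 2⊕0 = 2, but every legal move changes the Grundy value (mex property), so 0 moves.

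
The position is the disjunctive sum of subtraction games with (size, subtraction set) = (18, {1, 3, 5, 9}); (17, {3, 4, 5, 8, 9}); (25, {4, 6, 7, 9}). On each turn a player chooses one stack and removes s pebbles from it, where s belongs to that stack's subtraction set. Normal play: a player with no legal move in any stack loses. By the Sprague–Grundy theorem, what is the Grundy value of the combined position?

Stack A, S = {1, 3, 5, 9}:
n :  0  1  2  3  4  5  6  7  8  9 10 11 12 13 14 15 16 17 18
G :  0  1  0  1  0  1  0  1  0  1  0  1  0  1  0  1  0  1  0
G_A(18) = 0.
Stack B, S = {3, 4, 5, 8, 9}:
G(0) = 0
G(1) = mex{} = 0
G(2) = mex{} = 0
G(3) = mex{0} = 1
G(4) = mex{0,0} = 1
G(5) = mex{0,0,0} = 1
G(6) = mex{1,0,0} = 2
G(7) = mex{1,1,0} = 2
G(8) = mex{1,1,1,0} = 2
G(9) = mex{2,1,1,0,0} = 3
G(10) = mex{2,2,1,0,0} = 3
G(11) = mex{2,2,2,1,0} = 3
G(12) = mex{3,2,2,1,1} = 0
G(13) = mex{3,3,2,1,1} = 0
G(14) = mex{3,3,3,2,1} = 0
G(15) = mex{0,3,3,2,2} = 1
G(16) = mex{0,0,3,2,2} = 1
G(17) = mex{0,0,0,3,2} = 1
G_B(17) = 1.
Stack C, S = {4, 6, 7, 9}:
n :  0  1  2  3  4  5  6  7  8  9 10 11 12 13 14 15 16 17 18 19 20 21 22 23 24 25
G :  0  0  0  0  1  1  1  1  2  2  2  2  3  0  0  0  0  1  1  1  1  2  2  2  2  3
G_C(25) = 3.
Combined Grundy value = 0 ⊕ 1 ⊕ 3 = 2.

2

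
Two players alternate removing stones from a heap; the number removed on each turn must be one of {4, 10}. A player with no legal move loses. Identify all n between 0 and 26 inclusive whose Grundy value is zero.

G(0) = 0
G(1) = mex{} = 0
G(2) = mex{} = 0
G(3) = mex{} = 0
G(4) = mex{0} = 1
G(5) = mex{0} = 1
G(6) = mex{0} = 1
G(7) = mex{0} = 1
G(8) = mex{1} = 0
G(9) = mex{1} = 0
G(10) = mex{1,0} = 2
G(11) = mex{1,0} = 2
G(12) = mex{0,0} = 1
G(13) = mex{0,0} = 1
G(14) = mex{2,1} = 0
G(15) = mex{2,1} = 0
G(16) = mex{1,1} = 0
G(17) = mex{1,1} = 0
G(18) = mex{0,0} = 1
G(19) = mex{0,0} = 1
G(20) = mex{0,2} = 1
G(21) = mex{0,2} = 1
G(22) = mex{1,1} = 0
G(23) = mex{1,1} = 0
G(24) = mex{1,0} = 2
G(25) = mex{1,0} = 2
G(26) = mex{0,0} = 1
P-positions are exactly the n with G(n) = 0.

0, 1, 2, 3, 8, 9, 14, 15, 16, 17, 22, 23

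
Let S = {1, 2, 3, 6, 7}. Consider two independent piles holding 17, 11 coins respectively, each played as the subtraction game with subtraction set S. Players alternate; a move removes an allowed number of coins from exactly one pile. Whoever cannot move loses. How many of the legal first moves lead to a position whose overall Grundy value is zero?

4

All piles use S = {1, 2, 3, 6, 7}:
n :  0  1  2  3  4  5  6  7  8  9 10 11 12 13 14 15 16 17
G :  0  1  2  3  0  1  2  3  0  1  2  3  0  1  2  3  0  1
Pile A: G(17) = 1.
Pile B: G(11) = 3.
Combined Grundy value = 1 ⊕ 3 = 2.
A winning move leaves total XOR = 0, i.e. changes one component's Grundy value g to g ⊕ X where X is the current total.
Pile A: need g' = 1⊕2 = 3. Options: 17−1→G=0, 17−2→G=3, 17−3→G=2, 17−6→G=3, 17−7→G=2. Hits: 2.
Pile B: need g' = 3⊕2 = 1. Options: 11−1→G=2, 11−2→G=1, 11−3→G=0, 11−6→G=1, 11−7→G=0. Hits: 2.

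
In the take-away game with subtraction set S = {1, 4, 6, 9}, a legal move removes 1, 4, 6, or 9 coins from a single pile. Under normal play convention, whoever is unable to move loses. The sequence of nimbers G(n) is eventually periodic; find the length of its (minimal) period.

5

n :  0  1  2  3  4  5  6  7  8  9 10 11 12 13 14 15
G :  0  1  0  1  2  0  1  0  1  2  0  1  0  1  2  0
G(n+5) = G(n) holds for n = 0,…,8 (a full window of length max(S) = 9), so the sequence is purely periodic with period 5.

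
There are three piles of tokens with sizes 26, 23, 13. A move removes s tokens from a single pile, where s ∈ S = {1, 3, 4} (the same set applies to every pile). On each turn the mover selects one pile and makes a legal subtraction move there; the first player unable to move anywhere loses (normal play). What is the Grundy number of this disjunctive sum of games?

All piles use S = {1, 3, 4}:
G(0) = 0
G(1) = mex{0} = 1
G(2) = mex{1} = 0
G(3) = mex{0,0} = 1
G(4) = mex{1,1,0} = 2
G(5) = mex{2,0,1} = 3
G(6) = mex{3,1,0} = 2
G(7) = mex{2,2,1} = 0
G(8) = mex{0,3,2} = 1
G(9) = mex{1,2,3} = 0
G(10) = mex{0,0,2} = 1
G(11) = mex{1,1,0} = 2
G(12) = mex{2,0,1} = 3
G(13) = mex{3,1,0} = 2
G(14) = mex{2,2,1} = 0
G(15) = mex{0,3,2} = 1
G(16) = mex{1,2,3} = 0
G(17) = mex{0,0,2} = 1
G(18) = mex{1,1,0} = 2
G(19) = mex{2,0,1} = 3
G(20) = mex{3,1,0} = 2
G(21) = mex{2,2,1} = 0
G(22) = mex{0,3,2} = 1
G(23) = mex{1,2,3} = 0
G(24) = mex{0,0,2} = 1
G(25) = mex{1,1,0} = 2
G(26) = mex{2,0,1} = 3
Pile A: G(26) = 3.
Pile B: G(23) = 0.
Pile C: G(13) = 2.
Combined Grundy value = 3 ⊕ 0 ⊕ 2 = 1.

1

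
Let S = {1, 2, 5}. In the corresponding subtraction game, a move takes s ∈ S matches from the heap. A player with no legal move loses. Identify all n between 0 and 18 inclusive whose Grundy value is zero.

0, 3, 6, 9, 12, 15, 18

G(0) = 0
G(1) = mex{0} = 1
G(2) = mex{1,0} = 2
G(3) = mex{2,1} = 0
G(4) = mex{0,2} = 1
G(5) = mex{1,0,0} = 2
G(6) = mex{2,1,1} = 0
G(7) = mex{0,2,2} = 1
G(8) = mex{1,0,0} = 2
G(9) = mex{2,1,1} = 0
G(10) = mex{0,2,2} = 1
G(11) = mex{1,0,0} = 2
G(12) = mex{2,1,1} = 0
G(13) = mex{0,2,2} = 1
G(14) = mex{1,0,0} = 2
G(15) = mex{2,1,1} = 0
G(16) = mex{0,2,2} = 1
G(17) = mex{1,0,0} = 2
G(18) = mex{2,1,1} = 0
P-positions are exactly the n with G(n) = 0.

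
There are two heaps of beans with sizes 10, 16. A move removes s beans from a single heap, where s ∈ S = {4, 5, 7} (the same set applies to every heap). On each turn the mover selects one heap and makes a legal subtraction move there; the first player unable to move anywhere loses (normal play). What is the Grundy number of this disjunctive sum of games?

3

All heaps use S = {4, 5, 7}:
n :  0  1  2  3  4  5  6  7  8  9 10 11 12 13 14 15 16
G :  0  0  0  0  1  1  1  1  2  2  2  0  0  0  0  1  1
Heap A: G(10) = 2.
Heap B: G(16) = 1.
Combined Grundy value = 2 ⊕ 1 = 3.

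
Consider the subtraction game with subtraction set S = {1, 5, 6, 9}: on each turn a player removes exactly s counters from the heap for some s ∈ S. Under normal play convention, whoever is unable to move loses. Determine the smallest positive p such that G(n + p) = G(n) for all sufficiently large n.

G(0) = 0
G(1) = mex{0} = 1
G(2) = mex{1} = 0
G(3) = mex{0} = 1
G(4) = mex{1} = 0
G(5) = mex{0,0} = 1
G(6) = mex{1,1,0} = 2
G(7) = mex{2,0,1} = 3
G(8) = mex{3,1,0} = 2
G(9) = mex{2,0,1,0} = 3
G(10) = mex{3,1,0,1} = 2
G(11) = mex{2,2,1,0} = 3
G(12) = mex{3,3,2,1} = 0
G(13) = mex{0,2,3,0} = 1
G(14) = mex{1,3,2,1} = 0
G(15) = mex{0,2,3,2} = 1
G(16) = mex{1,3,2,3} = 0
G(17) = mex{0,0,3,2} = 1
G(18) = mex{1,1,0,3} = 2
G(19) = mex{2,0,1,2} = 3
G(20) = mex{3,1,0,3} = 2
G(21) = mex{2,0,1,0} = 3
G(22) = mex{3,1,0,1} = 2
G(23) = mex{2,2,1,0} = 3
G(24) = mex{3,3,2,1} = 0
G(25) = mex{0,2,3,0} = 1
G(n+12) = G(n) holds for n = 0,…,8 (a full window of length max(S) = 9), so the sequence is purely periodic with period 12.

12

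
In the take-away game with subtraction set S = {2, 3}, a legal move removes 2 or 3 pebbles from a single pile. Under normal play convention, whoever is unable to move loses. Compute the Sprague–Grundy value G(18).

1

n :  0  1  2  3  4  5  6  7  8  9 10 11 12 13 14 15 16 17 18
G :  0  0  1  1  2  0  0  1  1  2  0  0  1  1  2  0  0  1  1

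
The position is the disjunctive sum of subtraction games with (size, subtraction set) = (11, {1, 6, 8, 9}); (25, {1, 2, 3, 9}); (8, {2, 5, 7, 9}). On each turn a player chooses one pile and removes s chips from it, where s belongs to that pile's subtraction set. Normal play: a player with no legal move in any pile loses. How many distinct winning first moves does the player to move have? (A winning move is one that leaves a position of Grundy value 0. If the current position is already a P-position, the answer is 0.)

3

Pile A, S = {1, 6, 8, 9}:
n :  0  1  2  3  4  5  6  7  8  9 10 11
G :  0  1  0  1  0  1  2  0  1  2  3  2
G_A(11) = 2.
Pile B, S = {1, 2, 3, 9}:
n :  0  1  2  3  4  5  6  7  8  9 10 11 12 13 14 15 16 17 18 19 20 21 22 23 24 25
G :  0  1  2  3  0  1  2  3  0  1  2  3  0  1  2  3  0  1  2  3  0  1  2  3  0  1
G_B(25) = 1.
Pile C, S = {2, 5, 7, 9}:
G(0) = 0
G(1) = mex{} = 0
G(2) = mex{0} = 1
G(3) = mex{0} = 1
G(4) = mex{1} = 0
G(5) = mex{1,0} = 2
G(6) = mex{0,0} = 1
G(7) = mex{2,1,0} = 3
G(8) = mex{1,1,0} = 2
G_C(8) = 2.
Combined Grundy value = 2 ⊕ 1 ⊕ 2 = 1.
A winning move leaves total XOR = 0, i.e. changes one component's Grundy value g to g ⊕ X where X is the current total.
Pile A: need g' = 2⊕1 = 3. Options: 11−1→G=3, 11−6→G=1, 11−8→G=1, 11−9→G=0. Hits: 1.
Pile B: need g' = 1⊕1 = 0. Options: 25−1→G=0, 25−2→G=3, 25−3→G=2, 25−9→G=0. Hits: 2.
Pile C: need g' = 2⊕1 = 3. Options: 8−2→G=1, 8−5→G=1, 8−7→G=0. Hits: 0.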